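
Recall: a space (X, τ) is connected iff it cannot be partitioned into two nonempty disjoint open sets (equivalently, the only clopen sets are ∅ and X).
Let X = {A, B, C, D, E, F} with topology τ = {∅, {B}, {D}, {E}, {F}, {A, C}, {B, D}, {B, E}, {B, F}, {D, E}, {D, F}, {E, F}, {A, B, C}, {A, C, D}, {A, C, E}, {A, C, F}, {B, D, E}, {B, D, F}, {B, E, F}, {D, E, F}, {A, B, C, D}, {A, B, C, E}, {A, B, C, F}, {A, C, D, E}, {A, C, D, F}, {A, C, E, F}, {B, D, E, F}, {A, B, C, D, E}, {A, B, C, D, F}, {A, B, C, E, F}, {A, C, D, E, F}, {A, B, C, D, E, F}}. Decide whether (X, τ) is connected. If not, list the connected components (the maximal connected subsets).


(X, τ) is disconnected; components = [{B}, {D}, {E}, {F}, {A, C}].

Find clopen sets (U ∈ τ with X ∖ U ∈ τ):
  U = ∅, X ∖ U = {A, B, C, D, E, F} — both open, so U is clopen.
  U = {B}, X ∖ U = {A, C, D, E, F} — both open, so U is clopen.
  U = {D}, X ∖ U = {A, B, C, E, F} — both open, so U is clopen.
  U = {E}, X ∖ U = {A, B, C, D, F} — both open, so U is clopen.
  U = {F}, X ∖ U = {A, B, C, D, E} — both open, so U is clopen.
  U = {A, C}, X ∖ U = {B, D, E, F} — both open, so U is clopen.
  U = {B, D}, X ∖ U = {A, C, E, F} — both open, so U is clopen.
  U = {B, E}, X ∖ U = {A, C, D, F} — both open, so U is clopen.
  U = {B, F}, X ∖ U = {A, C, D, E} — both open, so U is clopen.
  U = {D, E}, X ∖ U = {A, B, C, F} — both open, so U is clopen.
  U = {D, F}, X ∖ U = {A, B, C, E} — both open, so U is clopen.
  U = {E, F}, X ∖ U = {A, B, C, D} — both open, so U is clopen.
  U = {A, B, C}, X ∖ U = {D, E, F} — both open, so U is clopen.
  U = {A, C, D}, X ∖ U = {B, E, F} — both open, so U is clopen.
  U = {A, C, E}, X ∖ U = {B, D, F} — both open, so U is clopen.
  U = {A, C, F}, X ∖ U = {B, D, E} — both open, so U is clopen.
  U = {B, D, E}, X ∖ U = {A, C, F} — both open, so U is clopen.
  U = {B, D, F}, X ∖ U = {A, C, E} — both open, so U is clopen.
  U = {B, E, F}, X ∖ U = {A, C, D} — both open, so U is clopen.
  U = {D, E, F}, X ∖ U = {A, B, C} — both open, so U is clopen.
  U = {A, B, C, D}, X ∖ U = {E, F} — both open, so U is clopen.
  U = {A, B, C, E}, X ∖ U = {D, F} — both open, so U is clopen.
  U = {A, B, C, F}, X ∖ U = {D, E} — both open, so U is clopen.
  U = {A, C, D, E}, X ∖ U = {B, F} — both open, so U is clopen.
  U = {A, C, D, F}, X ∖ U = {B, E} — both open, so U is clopen.
  U = {A, C, E, F}, X ∖ U = {B, D} — both open, so U is clopen.
  U = {B, D, E, F}, X ∖ U = {A, C} — both open, so U is clopen.
  U = {A, B, C, D, E}, X ∖ U = {F} — both open, so U is clopen.
  U = {A, B, C, D, F}, X ∖ U = {E} — both open, so U is clopen.
  U = {A, B, C, E, F}, X ∖ U = {D} — both open, so U is clopen.
  U = {A, C, D, E, F}, X ∖ U = {B} — both open, so U is clopen.
  U = {A, B, C, D, E, F}, X ∖ U = ∅ — both open, so U is clopen.
Nontrivial clopen(s) exist: e.g. {D}. So (X, τ) is disconnected.
Compute connected components by grouping points that agree on all clopens:
  component: {B}
  component: {D}
  component: {E}
  component: {F}
  component: {A, C}


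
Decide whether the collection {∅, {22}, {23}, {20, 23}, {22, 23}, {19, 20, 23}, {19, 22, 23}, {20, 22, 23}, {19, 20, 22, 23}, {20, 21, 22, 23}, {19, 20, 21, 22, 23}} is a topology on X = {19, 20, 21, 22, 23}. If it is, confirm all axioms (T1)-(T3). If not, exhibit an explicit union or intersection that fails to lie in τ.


τ is NOT a topology on X.

Axiom (T1): ∅ ∈ τ? Yes; X ∈ τ? Yes.
Axiom (T2/T3): check pairwise unions and intersections of members of τ.
Counterexample for (T3): {19, 20, 23} ∩ {19, 22, 23} = {19, 23} ∉ τ. Therefore τ is NOT a topology.


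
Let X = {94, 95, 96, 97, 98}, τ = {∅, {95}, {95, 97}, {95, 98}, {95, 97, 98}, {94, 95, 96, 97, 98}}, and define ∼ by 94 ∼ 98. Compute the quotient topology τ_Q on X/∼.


X/∼ = {[94=98], [95], [96], [97]}; |τ_Q| = 4.

Equivalence classes: [94=98], [95], [96], [97].
Quotient map π: X → X/∼ sends 94 ↦ [94=98], 95 ↦ [95], 96 ↦ [96], 97 ↦ [97], 98 ↦ [94=98].
For each subset V ⊆ X/∼, compute π^{-1}(V) ⊆ X and check whether π^{-1}(V) ∈ τ. V is open in τ_Q iff π^{-1}(V) ∈ τ.
  V = {}: π^{-1}(V) = ∅ ∈ τ ✓.
  V = {[94=98]}: π^{-1}(V) = {94, 98} ∉ τ ✗.
  V = {[95]}: π^{-1}(V) = {95} ∈ τ ✓.
  V = {[94=98], [95]}: π^{-1}(V) = {94, 95, 98} ∉ τ ✗.
  V = {[96]}: π^{-1}(V) = {96} ∉ τ ✗.
  V = {[94=98], [96]}: π^{-1}(V) = {94, 96, 98} ∉ τ ✗.
  V = {[95], [96]}: π^{-1}(V) = {95, 96} ∉ τ ✗.
  V = {[94=98], [95], [96]}: π^{-1}(V) = {94, 95, 96, 98} ∉ τ ✗.
  V = {[97]}: π^{-1}(V) = {97} ∉ τ ✗.
  V = {[94=98], [97]}: π^{-1}(V) = {94, 97, 98} ∉ τ ✗.
  V = {[95], [97]}: π^{-1}(V) = {95, 97} ∈ τ ✓.
  V = {[94=98], [95], [97]}: π^{-1}(V) = {94, 95, 97, 98} ∉ τ ✗.
  V = {[96], [97]}: π^{-1}(V) = {96, 97} ∉ τ ✗.
  V = {[94=98], [96], [97]}: π^{-1}(V) = {94, 96, 97, 98} ∉ τ ✗.
  V = {[95], [96], [97]}: π^{-1}(V) = {95, 96, 97} ∉ τ ✗.
  V = {[94=98], [95], [96], [97]}: π^{-1}(V) = {94, 95, 96, 97, 98} ∈ τ ✓.
Open sets in the quotient: τ_Q = {{}, {[95]}, {[95], [97]}, {[94=98], [95], [96], [97]}} (4 elements).


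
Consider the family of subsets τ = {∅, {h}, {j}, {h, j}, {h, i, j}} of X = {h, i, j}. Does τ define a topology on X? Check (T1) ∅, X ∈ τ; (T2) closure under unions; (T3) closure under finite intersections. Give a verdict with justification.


τ IS a topology on X.

Axiom (T1): ∅ ∈ τ? Yes; X ∈ τ? Yes.
Axiom (T2/T3): check pairwise unions and intersections of members of τ.
All pairwise intersections and unions checked — each lies in τ. Therefore τ satisfies (T1), (T2), (T3): it IS a topology on X.


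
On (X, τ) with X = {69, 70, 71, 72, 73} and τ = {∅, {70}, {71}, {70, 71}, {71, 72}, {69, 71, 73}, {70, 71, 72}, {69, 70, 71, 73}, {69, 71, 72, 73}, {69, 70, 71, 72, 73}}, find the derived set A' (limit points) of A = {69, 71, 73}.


A' = {69, 72, 73}

For each x ∈ X, list the open sets U ∈ τ with x ∈ U, then check whether U ∩ (A ∖ {x}) ≠ ∅ for every such U.
  x = 69: opens ∋ x are {69, 71, 73}, {69, 70, 71, 73}, {69, 71, 72, 73}, {69, 70, 71, 72, 73}; each meets A ∖ {69}, so x IS a limit point.
  x = 70: open {70} ∋ x has {70} ∩ (A ∖ {70}) = ∅, so x is NOT a limit point.
  x = 71: open {71} ∋ x has {71} ∩ (A ∖ {71}) = ∅, so x is NOT a limit point.
  x = 72: opens ∋ x are {71, 72}, {70, 71, 72}, {69, 71, 72, 73}, {69, 70, 71, 72, 73}; each meets A ∖ {72}, so x IS a limit point.
  x = 73: opens ∋ x are {69, 71, 73}, {69, 70, 71, 73}, {69, 71, 72, 73}, {69, 70, 71, 72, 73}; each meets A ∖ {73}, so x IS a limit point.
Collecting: A' = {69, 72, 73}.


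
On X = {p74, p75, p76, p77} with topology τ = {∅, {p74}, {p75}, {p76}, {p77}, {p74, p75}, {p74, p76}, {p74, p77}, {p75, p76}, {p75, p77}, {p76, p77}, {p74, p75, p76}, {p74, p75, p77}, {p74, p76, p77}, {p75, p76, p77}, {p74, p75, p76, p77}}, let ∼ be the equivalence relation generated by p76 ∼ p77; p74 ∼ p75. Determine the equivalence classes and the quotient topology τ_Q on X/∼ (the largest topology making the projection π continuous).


X/∼ = {[p74=p75], [p76=p77]}; |τ_Q| = 4.

Equivalence classes: [p74=p75], [p76=p77].
Quotient map π: X → X/∼ sends p74 ↦ [p74=p75], p75 ↦ [p74=p75], p76 ↦ [p76=p77], p77 ↦ [p76=p77].
For each subset V ⊆ X/∼, compute π^{-1}(V) ⊆ X and check whether π^{-1}(V) ∈ τ. V is open in τ_Q iff π^{-1}(V) ∈ τ.
  V = {}: π^{-1}(V) = ∅ ∈ τ ✓.
  V = {[p74=p75]}: π^{-1}(V) = {p74, p75} ∈ τ ✓.
  V = {[p76=p77]}: π^{-1}(V) = {p76, p77} ∈ τ ✓.
  V = {[p74=p75], [p76=p77]}: π^{-1}(V) = {p74, p75, p76, p77} ∈ τ ✓.
Open sets in the quotient: τ_Q = {{}, {[p74=p75]}, {[p76=p77]}, {[p74=p75], [p76=p77]}} (4 elements).


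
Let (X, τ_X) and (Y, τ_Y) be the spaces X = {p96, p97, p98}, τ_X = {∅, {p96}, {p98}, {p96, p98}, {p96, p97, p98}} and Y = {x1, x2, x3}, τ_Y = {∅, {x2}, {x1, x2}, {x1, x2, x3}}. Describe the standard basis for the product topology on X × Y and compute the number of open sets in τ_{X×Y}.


Basis B = {∅ × ∅, {p96} × {x2}, {p98} × {x2}, {p96} × {x1, x2}, {p96, p98} × {x2}, {p98} × {x1, x2}, {p96} × {x1, x2, x3}, {p96, p97, p98} × {x2}, {p98} × {x1, x2, x3}, {p96, p98} × {x1, x2}, {p96, p98} × {x1, x2, x3}, {p96, p97, p98} × {x1, x2}, {p96, p97, p98} × {x1, x2, x3}}; |τ_{X×Y}| = 30.

Enumerate products U × V with U ∈ τ_X, V ∈ τ_Y (deduplicated):
  ∅ × ∅ = {} (∅)
  {p96} × {x2} = {(p96,x2)}
  {p98} × {x2} = {(p98,x2)}
  {p96} × {x1, x2} = {(p96,x1), (p96,x2)}
  {p96, p98} × {x2} = {(p96,x2), (p98,x2)}
  {p98} × {x1, x2} = {(p98,x1), (p98,x2)}
  {p96} × {x1, x2, x3} = {(p96,x1), (p96,x2), (p96,x3)}
  {p96, p97, p98} × {x2} = {(p96,x2), (p97,x2), (p98,x2)}
  {p98} × {x1, x2, x3} = {(p98,x1), (p98,x2), (p98,x3)}
  {p96, p98} × {x1, x2} = {(p96,x1), (p96,x2), (p98,x1), (p98,x2)}
  {p96, p98} × {x1, x2, x3} = {(p96,x1), (p96,x2), (p96,x3), (p98,x1), (p98,x2), (p98,x3)}
  {p96, p97, p98} × {x1, x2} = {(p96,x1), (p96,x2), (p97,x1), (p97,x2), (p98,x1), (p98,x2)}
  {p96, p97, p98} × {x1, x2, x3} = {(p96,x1), (p96,x2), (p96,x3), (p97,x1), (p97,x2), (p97,x3), (p98,x1), (p98,x2), (p98,x3)}
These 13 distinct sets form the basis B.
Close under arbitrary unions to get τ_{X×Y}; counting gives |τ_{X×Y}| = 30.


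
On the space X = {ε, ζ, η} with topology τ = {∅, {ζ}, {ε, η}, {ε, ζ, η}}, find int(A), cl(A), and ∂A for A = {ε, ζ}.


int(A) = {ζ}, cl(A) = {ε, ζ, η}, ∂A = {ε, η}.

Closed sets in (X, τ) are complements of opens:
  closed(X, τ) = {∅, {ζ}, {ε, η}, {ε, ζ, η}}.
int(A) = ⋃ {U ∈ τ : U ⊆ A}. Opens contained in A: ∅, {ζ}.
Taking the union of these: int(A) = {ζ}.
cl(A) = ⋂ {C closed : A ⊆ C}. Closed sets containing A: {ε, ζ, η}.
Intersecting these: cl(A) = {ε, ζ, η}.
∂A = cl(A) ∖ int(A) = {ε, ζ, η} ∖ {ζ} = {ε, η}.


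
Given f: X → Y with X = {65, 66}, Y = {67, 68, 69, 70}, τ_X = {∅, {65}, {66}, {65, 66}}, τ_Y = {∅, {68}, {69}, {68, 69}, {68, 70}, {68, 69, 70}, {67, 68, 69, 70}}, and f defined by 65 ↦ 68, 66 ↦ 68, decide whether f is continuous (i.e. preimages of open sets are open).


f IS continuous.

Compute f^{-1}(U) for each U ∈ τ_Y:
  U = ∅: f^{-1}(U) = ∅ ∈ τ_X ✓.
  U = {68}: f^{-1}(U) = {65, 66} ∈ τ_X ✓.
  U = {69}: f^{-1}(U) = ∅ ∈ τ_X ✓.
  U = {68, 69}: f^{-1}(U) = {65, 66} ∈ τ_X ✓.
  U = {68, 70}: f^{-1}(U) = {65, 66} ∈ τ_X ✓.
  U = {68, 69, 70}: f^{-1}(U) = {65, 66} ∈ τ_X ✓.
  U = {67, 68, 69, 70}: f^{-1}(U) = {65, 66} ∈ τ_X ✓.
Every preimage lies in τ_X, so f IS continuous.


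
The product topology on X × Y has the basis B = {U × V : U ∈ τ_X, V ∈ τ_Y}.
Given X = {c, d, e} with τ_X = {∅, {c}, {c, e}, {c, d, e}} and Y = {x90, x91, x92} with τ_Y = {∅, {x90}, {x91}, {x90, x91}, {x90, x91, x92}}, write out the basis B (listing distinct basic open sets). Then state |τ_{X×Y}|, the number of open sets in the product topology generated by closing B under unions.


Basis B = {∅ × ∅, {c} × {x90}, {c} × {x91}, {c} × {x90, x91}, {c, e} × {x90}, {c, e} × {x91}, {c} × {x90, x91, x92}, {c, d, e} × {x90}, {c, d, e} × {x91}, {c, e} × {x90, x91}, {c, e} × {x90, x91, x92}, {c, d, e} × {x90, x91}, {c, d, e} × {x90, x91, x92}}; |τ_{X×Y}| = 30.

Enumerate products U × V with U ∈ τ_X, V ∈ τ_Y (deduplicated):
  ∅ × ∅ = {} (∅)
  {c} × {x90} = {(c,x90)}
  {c} × {x91} = {(c,x91)}
  {c} × {x90, x91} = {(c,x90), (c,x91)}
  {c, e} × {x90} = {(c,x90), (e,x90)}
  {c, e} × {x91} = {(c,x91), (e,x91)}
  {c} × {x90, x91, x92} = {(c,x90), (c,x91), (c,x92)}
  {c, d, e} × {x90} = {(c,x90), (d,x90), (e,x90)}
  {c, d, e} × {x91} = {(c,x91), (d,x91), (e,x91)}
  {c, e} × {x90, x91} = {(c,x90), (c,x91), (e,x90), (e,x91)}
  {c, e} × {x90, x91, x92} = {(c,x90), (c,x91), (c,x92), (e,x90), (e,x91), (e,x92)}
  {c, d, e} × {x90, x91} = {(c,x90), (c,x91), (d,x90), (d,x91), (e,x90), (e,x91)}
  {c, d, e} × {x90, x91, x92} = {(c,x90), (c,x91), (c,x92), (d,x90), (d,x91), (d,x92), (e,x90), (e,x91), (e,x92)}
These 13 distinct sets form the basis B.
Close under arbitrary unions to get τ_{X×Y}; counting gives |τ_{X×Y}| = 30.


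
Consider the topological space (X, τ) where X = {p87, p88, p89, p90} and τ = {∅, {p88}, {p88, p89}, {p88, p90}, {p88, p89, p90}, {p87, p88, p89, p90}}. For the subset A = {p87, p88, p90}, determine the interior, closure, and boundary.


int(A) = {p88, p90}, cl(A) = {p87, p88, p89, p90}, ∂A = {p87, p89}.

Closed sets in (X, τ) are complements of opens:
  closed(X, τ) = {∅, {p87}, {p87, p89}, {p87, p90}, {p87, p89, p90}, {p87, p88, p89, p90}}.
int(A) = ⋃ {U ∈ τ : U ⊆ A}. Opens contained in A: ∅, {p88}, {p88, p90}.
Taking the union of these: int(A) = {p88, p90}.
cl(A) = ⋂ {C closed : A ⊆ C}. Closed sets containing A: {p87, p88, p89, p90}.
Intersecting these: cl(A) = {p87, p88, p89, p90}.
∂A = cl(A) ∖ int(A) = {p87, p88, p89, p90} ∖ {p88, p90} = {p87, p89}.


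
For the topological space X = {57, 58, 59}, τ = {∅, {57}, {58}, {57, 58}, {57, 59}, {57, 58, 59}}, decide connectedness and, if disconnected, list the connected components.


(X, τ) is disconnected; components = [{58}, {57, 59}].

Find clopen sets (U ∈ τ with X ∖ U ∈ τ):
  U = ∅, X ∖ U = {57, 58, 59} — both open, so U is clopen.
  U = {58}, X ∖ U = {57, 59} — both open, so U is clopen.
  U = {57, 59}, X ∖ U = {58} — both open, so U is clopen.
  U = {57, 58, 59}, X ∖ U = ∅ — both open, so U is clopen.
Nontrivial clopen(s) exist: e.g. {57, 59}. So (X, τ) is disconnected.
Compute connected components by grouping points that agree on all clopens:
  component: {58}
  component: {57, 59}


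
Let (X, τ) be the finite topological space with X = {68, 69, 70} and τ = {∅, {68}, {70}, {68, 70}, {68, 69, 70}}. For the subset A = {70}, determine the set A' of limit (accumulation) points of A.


A' = {69}

For each x ∈ X, list the open sets U ∈ τ with x ∈ U, then check whether U ∩ (A ∖ {x}) ≠ ∅ for every such U.
  x = 68: open {68} ∋ x has {68} ∩ (A ∖ {68}) = ∅, so x is NOT a limit point.
  x = 69: opens ∋ x are {68, 69, 70}; each meets A ∖ {69}, so x IS a limit point.
  x = 70: open {70} ∋ x has {70} ∩ (A ∖ {70}) = ∅, so x is NOT a limit point.
Collecting: A' = {69}.


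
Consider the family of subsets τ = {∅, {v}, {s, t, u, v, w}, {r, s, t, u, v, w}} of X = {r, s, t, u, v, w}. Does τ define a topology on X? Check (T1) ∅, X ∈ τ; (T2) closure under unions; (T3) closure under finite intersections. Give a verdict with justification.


τ IS a topology on X.

Axiom (T1): ∅ ∈ τ? Yes; X ∈ τ? Yes.
Axiom (T2/T3): check pairwise unions and intersections of members of τ.
All pairwise intersections and unions checked — each lies in τ. Therefore τ satisfies (T1), (T2), (T3): it IS a topology on X.


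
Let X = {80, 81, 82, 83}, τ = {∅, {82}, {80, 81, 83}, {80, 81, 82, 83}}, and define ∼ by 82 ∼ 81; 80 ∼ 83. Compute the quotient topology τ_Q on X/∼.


X/∼ = {[80=83], [81=82]}; |τ_Q| = 2.

Equivalence classes: [80=83], [81=82].
Quotient map π: X → X/∼ sends 80 ↦ [80=83], 81 ↦ [81=82], 82 ↦ [81=82], 83 ↦ [80=83].
For each subset V ⊆ X/∼, compute π^{-1}(V) ⊆ X and check whether π^{-1}(V) ∈ τ. V is open in τ_Q iff π^{-1}(V) ∈ τ.
  V = {}: π^{-1}(V) = ∅ ∈ τ ✓.
  V = {[80=83]}: π^{-1}(V) = {80, 83} ∉ τ ✗.
  V = {[81=82]}: π^{-1}(V) = {81, 82} ∉ τ ✗.
  V = {[80=83], [81=82]}: π^{-1}(V) = {80, 81, 82, 83} ∈ τ ✓.
Open sets in the quotient: τ_Q = {{}, {[80=83], [81=82]}} (2 elements).


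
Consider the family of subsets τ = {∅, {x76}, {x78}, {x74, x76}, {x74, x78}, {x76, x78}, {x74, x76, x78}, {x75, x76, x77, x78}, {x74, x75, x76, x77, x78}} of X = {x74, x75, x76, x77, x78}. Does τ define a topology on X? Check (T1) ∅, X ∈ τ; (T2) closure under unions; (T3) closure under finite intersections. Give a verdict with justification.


τ is NOT a topology on X.

Axiom (T1): ∅ ∈ τ? Yes; X ∈ τ? Yes.
Axiom (T2/T3): check pairwise unions and intersections of members of τ.
Counterexample for (T3): {x74, x76} ∩ {x74, x78} = {x74} ∉ τ. Therefore τ is NOT a topology.


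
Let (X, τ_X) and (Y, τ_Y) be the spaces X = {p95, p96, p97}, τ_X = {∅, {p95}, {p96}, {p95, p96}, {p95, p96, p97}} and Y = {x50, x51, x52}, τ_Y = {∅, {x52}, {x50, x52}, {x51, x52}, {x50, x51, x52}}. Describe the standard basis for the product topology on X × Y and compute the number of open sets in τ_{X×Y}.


Basis B = {∅ × ∅, {p95} × {x52}, {p96} × {x52}, {p95} × {x50, x52}, {p95} × {x51, x52}, {p95, p96} × {x52}, {p96} × {x50, x52}, {p96} × {x51, x52}, {p95} × {x50, x51, x52}, {p95, p96, p97} × {x52}, {p96} × {x50, x51, x52}, {p95, p96} × {x50, x52}, {p95, p96} × {x51, x52}, {p95, p96} × {x50, x51, x52}, {p95, p96, p97} × {x50, x52}, {p95, p96, p97} × {x51, x52}, {p95, p96, p97} × {x50, x51, x52}}; |τ_{X×Y}| = 50.

Enumerate products U × V with U ∈ τ_X, V ∈ τ_Y (deduplicated):
  ∅ × ∅ = {} (∅)
  {p95} × {x52} = {(p95,x52)}
  {p96} × {x52} = {(p96,x52)}
  {p95} × {x50, x52} = {(p95,x50), (p95,x52)}
  {p95} × {x51, x52} = {(p95,x51), (p95,x52)}
  {p95, p96} × {x52} = {(p95,x52), (p96,x52)}
  {p96} × {x50, x52} = {(p96,x50), (p96,x52)}
  {p96} × {x51, x52} = {(p96,x51), (p96,x52)}
  {p95} × {x50, x51, x52} = {(p95,x50), (p95,x51), (p95,x52)}
  {p95, p96, p97} × {x52} = {(p95,x52), (p96,x52), (p97,x52)}
  {p96} × {x50, x51, x52} = {(p96,x50), (p96,x51), (p96,x52)}
  {p95, p96} × {x50, x52} = {(p95,x50), (p95,x52), (p96,x50), (p96,x52)}
  {p95, p96} × {x51, x52} = {(p95,x51), (p95,x52), (p96,x51), (p96,x52)}
  {p95, p96} × {x50, x51, x52} = {(p95,x50), (p95,x51), (p95,x52), (p96,x50), (p96,x51), (p96,x52)}
  {p95, p96, p97} × {x50, x52} = {(p95,x50), (p95,x52), (p96,x50), (p96,x52), (p97,x50), (p97,x52)}
  {p95, p96, p97} × {x51, x52} = {(p95,x51), (p95,x52), (p96,x51), (p96,x52), (p97,x51), (p97,x52)}
  {p95, p96, p97} × {x50, x51, x52} = {(p95,x50), (p95,x51), (p95,x52), (p96,x50), (p96,x51), (p96,x52), (p97,x50), (p97,x51), (p97,x52)}
These 17 distinct sets form the basis B.
Close under arbitrary unions to get τ_{X×Y}; counting gives |τ_{X×Y}| = 50.


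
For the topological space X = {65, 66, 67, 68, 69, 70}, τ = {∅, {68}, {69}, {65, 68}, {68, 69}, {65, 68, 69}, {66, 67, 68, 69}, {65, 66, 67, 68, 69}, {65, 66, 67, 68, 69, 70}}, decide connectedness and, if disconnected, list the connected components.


(X, τ) is connected.

Find clopen sets (U ∈ τ with X ∖ U ∈ τ):
  U = ∅, X ∖ U = {65, 66, 67, 68, 69, 70} — both open, so U is clopen.
  U = {65, 66, 67, 68, 69, 70}, X ∖ U = ∅ — both open, so U is clopen.
Only trivial clopens (∅ and X) exist, so (X, τ) is connected.
Compute connected components by grouping points that agree on all clopens:
  component: {65, 66, 67, 68, 69, 70}


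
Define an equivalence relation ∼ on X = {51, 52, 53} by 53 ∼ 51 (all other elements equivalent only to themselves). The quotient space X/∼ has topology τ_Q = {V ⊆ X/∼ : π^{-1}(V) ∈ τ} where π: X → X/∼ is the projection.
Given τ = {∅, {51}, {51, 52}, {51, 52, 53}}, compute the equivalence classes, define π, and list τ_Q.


X/∼ = {[51=53], [52]}; |τ_Q| = 2.

Equivalence classes: [51=53], [52].
Quotient map π: X → X/∼ sends 51 ↦ [51=53], 52 ↦ [52], 53 ↦ [51=53].
For each subset V ⊆ X/∼, compute π^{-1}(V) ⊆ X and check whether π^{-1}(V) ∈ τ. V is open in τ_Q iff π^{-1}(V) ∈ τ.
  V = {}: π^{-1}(V) = ∅ ∈ τ ✓.
  V = {[51=53]}: π^{-1}(V) = {51, 53} ∉ τ ✗.
  V = {[52]}: π^{-1}(V) = {52} ∉ τ ✗.
  V = {[51=53], [52]}: π^{-1}(V) = {51, 52, 53} ∈ τ ✓.
Open sets in the quotient: τ_Q = {{}, {[51=53], [52]}} (2 elements).


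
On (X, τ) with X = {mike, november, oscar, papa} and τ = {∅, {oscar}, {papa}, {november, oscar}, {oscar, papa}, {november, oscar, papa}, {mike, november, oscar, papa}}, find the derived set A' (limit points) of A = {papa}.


A' = {mike}

For each x ∈ X, list the open sets U ∈ τ with x ∈ U, then check whether U ∩ (A ∖ {x}) ≠ ∅ for every such U.
  x = mike: opens ∋ x are {mike, november, oscar, papa}; each meets A ∖ {mike}, so x IS a limit point.
  x = november: open {november, oscar} ∋ x has {november, oscar} ∩ (A ∖ {november}) = ∅, so x is NOT a limit point.
  x = oscar: open {oscar} ∋ x has {oscar} ∩ (A ∖ {oscar}) = ∅, so x is NOT a limit point.
  x = papa: open {papa} ∋ x has {papa} ∩ (A ∖ {papa}) = ∅, so x is NOT a limit point.
Collecting: A' = {mike}.


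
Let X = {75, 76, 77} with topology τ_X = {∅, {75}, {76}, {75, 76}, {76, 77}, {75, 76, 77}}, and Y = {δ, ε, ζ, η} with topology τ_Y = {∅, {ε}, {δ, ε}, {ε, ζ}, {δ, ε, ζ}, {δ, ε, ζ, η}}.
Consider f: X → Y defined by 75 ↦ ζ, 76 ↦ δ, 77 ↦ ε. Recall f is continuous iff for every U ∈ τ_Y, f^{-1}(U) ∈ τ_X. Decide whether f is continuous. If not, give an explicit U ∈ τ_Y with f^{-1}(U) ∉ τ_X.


f is NOT continuous.

Compute f^{-1}(U) for each U ∈ τ_Y:
  U = ∅: f^{-1}(U) = ∅ ∈ τ_X ✓.
  U = {ε}: f^{-1}(U) = {77} ∉ τ_X ✗.
  U = {δ, ε}: f^{-1}(U) = {76, 77} ∈ τ_X ✓.
  U = {ε, ζ}: f^{-1}(U) = {75, 77} ∉ τ_X ✗.
  U = {δ, ε, ζ}: f^{-1}(U) = {75, 76, 77} ∈ τ_X ✓.
  U = {δ, ε, ζ, η}: f^{-1}(U) = {75, 76, 77} ∈ τ_X ✓.
Found U = {ε} with f^{-1}(U) = {77} not in τ_X. Therefore f is NOT continuous.


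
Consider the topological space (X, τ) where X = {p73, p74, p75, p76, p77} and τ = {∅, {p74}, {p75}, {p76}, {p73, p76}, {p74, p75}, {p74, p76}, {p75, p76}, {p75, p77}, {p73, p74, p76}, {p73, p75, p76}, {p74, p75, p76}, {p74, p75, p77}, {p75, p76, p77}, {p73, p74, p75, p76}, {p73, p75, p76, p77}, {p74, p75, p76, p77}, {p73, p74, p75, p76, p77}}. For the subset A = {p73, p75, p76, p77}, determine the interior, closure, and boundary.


int(A) = {p73, p75, p76, p77}, cl(A) = {p73, p75, p76, p77}, ∂A = ∅.

Closed sets in (X, τ) are complements of opens:
  closed(X, τ) = {∅, {p73}, {p74}, {p77}, {p73, p74}, {p73, p76}, {p73, p77}, {p74, p77}, {p75, p77}, {p73, p74, p76}, {p73, p74, p77}, {p73, p75, p77}, {p73, p76, p77}, {p74, p75, p77}, {p73, p74, p75, p77}, {p73, p74, p76, p77}, {p73, p75, p76, p77}, {p73, p74, p75, p76, p77}}.
int(A) = ⋃ {U ∈ τ : U ⊆ A}. Opens contained in A: ∅, {p75}, {p76}, {p73, p76}, {p75, p76}, {p75, p77}, {p73, p75, p76}, {p75, p76, p77}, {p73, p75, p76, p77}.
Taking the union of these: int(A) = {p73, p75, p76, p77}.
cl(A) = ⋂ {C closed : A ⊆ C}. Closed sets containing A: {p73, p75, p76, p77}, {p73, p74, p75, p76, p77}.
Intersecting these: cl(A) = {p73, p75, p76, p77}.
∂A = cl(A) ∖ int(A) = {p73, p75, p76, p77} ∖ {p73, p75, p76, p77} = ∅.


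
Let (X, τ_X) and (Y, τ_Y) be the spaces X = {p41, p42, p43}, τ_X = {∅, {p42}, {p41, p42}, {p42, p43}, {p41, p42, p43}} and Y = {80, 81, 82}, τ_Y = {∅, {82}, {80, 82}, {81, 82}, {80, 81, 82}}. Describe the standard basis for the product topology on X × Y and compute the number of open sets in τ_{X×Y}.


Basis B = {∅ × ∅, {p42} × {82}, {p41, p42} × {82}, {p42} × {80, 82}, {p42} × {81, 82}, {p42, p43} × {82}, {p41, p42, p43} × {82}, {p42} × {80, 81, 82}, {p41, p42} × {80, 82}, {p41, p42} × {81, 82}, {p42, p43} × {80, 82}, {p42, p43} × {81, 82}, {p41, p42} × {80, 81, 82}, {p41, p42, p43} × {80, 82}, {p41, p42, p43} × {81, 82}, {p42, p43} × {80, 81, 82}, {p41, p42, p43} × {80, 81, 82}}; |τ_{X×Y}| = 48.

Enumerate products U × V with U ∈ τ_X, V ∈ τ_Y (deduplicated):
  ∅ × ∅ = {} (∅)
  {p42} × {82} = {(p42,82)}
  {p41, p42} × {82} = {(p41,82), (p42,82)}
  {p42} × {80, 82} = {(p42,80), (p42,82)}
  {p42} × {81, 82} = {(p42,81), (p42,82)}
  {p42, p43} × {82} = {(p42,82), (p43,82)}
  {p41, p42, p43} × {82} = {(p41,82), (p42,82), (p43,82)}
  {p42} × {80, 81, 82} = {(p42,80), (p42,81), (p42,82)}
  {p41, p42} × {80, 82} = {(p41,80), (p41,82), (p42,80), (p42,82)}
  {p41, p42} × {81, 82} = {(p41,81), (p41,82), (p42,81), (p42,82)}
  {p42, p43} × {80, 82} = {(p42,80), (p42,82), (p43,80), (p43,82)}
  {p42, p43} × {81, 82} = {(p42,81), (p42,82), (p43,81), (p43,82)}
  {p41, p42} × {80, 81, 82} = {(p41,80), (p41,81), (p41,82), (p42,80), (p42,81), (p42,82)}
  {p41, p42, p43} × {80, 82} = {(p41,80), (p41,82), (p42,80), (p42,82), (p43,80), (p43,82)}
  {p41, p42, p43} × {81, 82} = {(p41,81), (p41,82), (p42,81), (p42,82), (p43,81), (p43,82)}
  {p42, p43} × {80, 81, 82} = {(p42,80), (p42,81), (p42,82), (p43,80), (p43,81), (p43,82)}
  {p41, p42, p43} × {80, 81, 82} = {(p41,80), (p41,81), (p41,82), (p42,80), (p42,81), (p42,82), (p43,80), (p43,81), (p43,82)}
These 17 distinct sets form the basis B.
Close under arbitrary unions to get τ_{X×Y}; counting gives |τ_{X×Y}| = 48.


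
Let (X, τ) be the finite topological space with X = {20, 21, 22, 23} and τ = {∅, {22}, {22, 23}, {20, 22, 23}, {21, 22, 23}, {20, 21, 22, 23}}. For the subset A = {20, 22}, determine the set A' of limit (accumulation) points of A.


A' = {20, 21, 23}

For each x ∈ X, list the open sets U ∈ τ with x ∈ U, then check whether U ∩ (A ∖ {x}) ≠ ∅ for every such U.
  x = 20: opens ∋ x are {20, 22, 23}, {20, 21, 22, 23}; each meets A ∖ {20}, so x IS a limit point.
  x = 21: opens ∋ x are {21, 22, 23}, {20, 21, 22, 23}; each meets A ∖ {21}, so x IS a limit point.
  x = 22: open {22} ∋ x has {22} ∩ (A ∖ {22}) = ∅, so x is NOT a limit point.
  x = 23: opens ∋ x are {22, 23}, {20, 22, 23}, {21, 22, 23}, {20, 21, 22, 23}; each meets A ∖ {23}, so x IS a limit point.
Collecting: A' = {20, 21, 23}.


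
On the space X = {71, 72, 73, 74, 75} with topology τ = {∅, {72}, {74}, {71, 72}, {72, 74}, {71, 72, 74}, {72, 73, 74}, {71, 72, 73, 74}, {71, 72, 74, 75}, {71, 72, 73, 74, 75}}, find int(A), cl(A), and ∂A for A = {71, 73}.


int(A) = ∅, cl(A) = {71, 73, 75}, ∂A = {71, 73, 75}.

Closed sets in (X, τ) are complements of opens:
  closed(X, τ) = {∅, {73}, {75}, {71, 75}, {73, 75}, {71, 73, 75}, {73, 74, 75}, {71, 72, 73, 75}, {71, 73, 74, 75}, {71, 72, 73, 74, 75}}.
int(A) = ⋃ {U ∈ τ : U ⊆ A}. Opens contained in A: ∅.
Taking the union of these: int(A) = ∅.
cl(A) = ⋂ {C closed : A ⊆ C}. Closed sets containing A: {71, 73, 75}, {71, 72, 73, 75}, {71, 73, 74, 75}, {71, 72, 73, 74, 75}.
Intersecting these: cl(A) = {71, 73, 75}.
∂A = cl(A) ∖ int(A) = {71, 73, 75} ∖ ∅ = {71, 73, 75}.


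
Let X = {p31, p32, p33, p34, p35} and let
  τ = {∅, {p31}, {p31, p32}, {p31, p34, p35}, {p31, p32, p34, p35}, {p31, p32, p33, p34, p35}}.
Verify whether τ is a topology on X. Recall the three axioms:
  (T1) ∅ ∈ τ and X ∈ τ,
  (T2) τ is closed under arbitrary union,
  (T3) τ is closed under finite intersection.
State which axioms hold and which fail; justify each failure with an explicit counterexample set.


τ IS a topology on X.

Axiom (T1): ∅ ∈ τ? Yes; X ∈ τ? Yes.
Axiom (T2/T3): check pairwise unions and intersections of members of τ.
All pairwise intersections and unions checked — each lies in τ. Therefore τ satisfies (T1), (T2), (T3): it IS a topology on X.


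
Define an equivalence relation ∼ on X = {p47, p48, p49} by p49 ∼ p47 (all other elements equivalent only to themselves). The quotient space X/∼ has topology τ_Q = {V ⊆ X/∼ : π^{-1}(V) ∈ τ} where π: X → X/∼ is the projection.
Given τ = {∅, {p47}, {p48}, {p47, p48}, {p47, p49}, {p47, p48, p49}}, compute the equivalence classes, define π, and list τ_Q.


X/∼ = {[p47=p49], [p48]}; |τ_Q| = 4.

Equivalence classes: [p47=p49], [p48].
Quotient map π: X → X/∼ sends p47 ↦ [p47=p49], p48 ↦ [p48], p49 ↦ [p47=p49].
For each subset V ⊆ X/∼, compute π^{-1}(V) ⊆ X and check whether π^{-1}(V) ∈ τ. V is open in τ_Q iff π^{-1}(V) ∈ τ.
  V = {}: π^{-1}(V) = ∅ ∈ τ ✓.
  V = {[p47=p49]}: π^{-1}(V) = {p47, p49} ∈ τ ✓.
  V = {[p48]}: π^{-1}(V) = {p48} ∈ τ ✓.
  V = {[p47=p49], [p48]}: π^{-1}(V) = {p47, p48, p49} ∈ τ ✓.
Open sets in the quotient: τ_Q = {{}, {[p47=p49]}, {[p48]}, {[p47=p49], [p48]}} (4 elements).


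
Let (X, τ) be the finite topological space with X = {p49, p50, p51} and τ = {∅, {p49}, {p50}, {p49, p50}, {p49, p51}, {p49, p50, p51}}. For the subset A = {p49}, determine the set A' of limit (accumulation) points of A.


A' = {p51}

For each x ∈ X, list the open sets U ∈ τ with x ∈ U, then check whether U ∩ (A ∖ {x}) ≠ ∅ for every such U.
  x = p49: open {p49} ∋ x has {p49} ∩ (A ∖ {p49}) = ∅, so x is NOT a limit point.
  x = p50: open {p50} ∋ x has {p50} ∩ (A ∖ {p50}) = ∅, so x is NOT a limit point.
  x = p51: opens ∋ x are {p49, p51}, {p49, p50, p51}; each meets A ∖ {p51}, so x IS a limit point.
Collecting: A' = {p51}.


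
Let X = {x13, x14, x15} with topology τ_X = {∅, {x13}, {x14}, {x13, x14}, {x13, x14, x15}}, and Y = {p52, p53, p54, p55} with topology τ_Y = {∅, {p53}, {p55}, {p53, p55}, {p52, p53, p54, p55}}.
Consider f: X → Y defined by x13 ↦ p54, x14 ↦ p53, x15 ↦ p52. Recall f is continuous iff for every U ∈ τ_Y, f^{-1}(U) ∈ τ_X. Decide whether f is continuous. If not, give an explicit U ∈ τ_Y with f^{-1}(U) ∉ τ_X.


f IS continuous.

Compute f^{-1}(U) for each U ∈ τ_Y:
  U = ∅: f^{-1}(U) = ∅ ∈ τ_X ✓.
  U = {p53}: f^{-1}(U) = {x14} ∈ τ_X ✓.
  U = {p55}: f^{-1}(U) = ∅ ∈ τ_X ✓.
  U = {p53, p55}: f^{-1}(U) = {x14} ∈ τ_X ✓.
  U = {p52, p53, p54, p55}: f^{-1}(U) = {x13, x14, x15} ∈ τ_X ✓.
Every preimage lies in τ_X, so f IS continuous.


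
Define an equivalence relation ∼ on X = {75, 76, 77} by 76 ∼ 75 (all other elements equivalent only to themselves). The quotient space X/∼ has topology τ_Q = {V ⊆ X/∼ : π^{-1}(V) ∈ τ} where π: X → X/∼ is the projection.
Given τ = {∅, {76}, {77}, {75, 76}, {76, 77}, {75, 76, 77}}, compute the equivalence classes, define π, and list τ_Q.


X/∼ = {[75=76], [77]}; |τ_Q| = 4.

Equivalence classes: [75=76], [77].
Quotient map π: X → X/∼ sends 75 ↦ [75=76], 76 ↦ [75=76], 77 ↦ [77].
For each subset V ⊆ X/∼, compute π^{-1}(V) ⊆ X and check whether π^{-1}(V) ∈ τ. V is open in τ_Q iff π^{-1}(V) ∈ τ.
  V = {}: π^{-1}(V) = ∅ ∈ τ ✓.
  V = {[75=76]}: π^{-1}(V) = {75, 76} ∈ τ ✓.
  V = {[77]}: π^{-1}(V) = {77} ∈ τ ✓.
  V = {[75=76], [77]}: π^{-1}(V) = {75, 76, 77} ∈ τ ✓.
Open sets in the quotient: τ_Q = {{}, {[75=76]}, {[77]}, {[75=76], [77]}} (4 elements).


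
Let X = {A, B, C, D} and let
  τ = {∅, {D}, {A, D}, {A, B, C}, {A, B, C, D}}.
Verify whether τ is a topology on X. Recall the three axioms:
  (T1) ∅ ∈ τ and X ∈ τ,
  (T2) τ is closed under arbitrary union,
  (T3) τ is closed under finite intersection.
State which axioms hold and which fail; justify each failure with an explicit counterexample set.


τ is NOT a topology on X.

Axiom (T1): ∅ ∈ τ? Yes; X ∈ τ? Yes.
Axiom (T2/T3): check pairwise unions and intersections of members of τ.
Counterexample for (T3): {A, D} ∩ {A, B, C} = {A} ∉ τ. Therefore τ is NOT a topology.


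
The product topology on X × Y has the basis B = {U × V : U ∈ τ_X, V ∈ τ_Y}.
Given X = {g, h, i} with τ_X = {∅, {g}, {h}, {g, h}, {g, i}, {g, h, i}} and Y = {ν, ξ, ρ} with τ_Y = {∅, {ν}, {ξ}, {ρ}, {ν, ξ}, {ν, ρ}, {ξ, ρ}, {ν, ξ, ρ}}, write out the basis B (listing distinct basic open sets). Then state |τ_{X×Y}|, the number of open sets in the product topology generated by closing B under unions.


Basis B = {∅ × ∅, {g} × {ν}, {g} × {ξ}, {g} × {ρ}, {h} × {ν}, {h} × {ξ}, {h} × {ρ}, {g} × {ν, ξ}, {g} × {ν, ρ}, {g, h} × {ν}, {g, i} × {ν}, {g} × {ξ, ρ}, {g, h} × {ξ}, {g, i} × {ξ}, {g, h} × {ρ}, {g, i} × {ρ}, {h} × {ν, ξ}, {h} × {ν, ρ}, {h} × {ξ, ρ}, {g} × {ν, ξ, ρ}, {g, h, i} × {ν}, {g, h, i} × {ξ}, {g, h, i} × {ρ}, {h} × {ν, ξ, ρ}, {g, h} × {ν, ξ}, {g, i} × {ν, ξ}, {g, h} × {ν, ρ}, {g, i} × {ν, ρ}, {g, h} × {ξ, ρ}, {g, i} × {ξ, ρ}, {g, h} × {ν, ξ, ρ}, {g, i} × {ν, ξ, ρ}, {g, h, i} × {ν, ξ}, {g, h, i} × {ν, ρ}, {g, h, i} × {ξ, ρ}, {g, h, i} × {ν, ξ, ρ}}; |τ_{X×Y}| = 216.

Enumerate products U × V with U ∈ τ_X, V ∈ τ_Y (deduplicated):
  ∅ × ∅ = {} (∅)
  {g} × {ν} = {(g,ν)}
  {g} × {ξ} = {(g,ξ)}
  {g} × {ρ} = {(g,ρ)}
  {h} × {ν} = {(h,ν)}
  {h} × {ξ} = {(h,ξ)}
  {h} × {ρ} = {(h,ρ)}
  {g} × {ν, ξ} = {(g,ν), (g,ξ)}
  {g} × {ν, ρ} = {(g,ν), (g,ρ)}
  {g, h} × {ν} = {(g,ν), (h,ν)}
  {g, i} × {ν} = {(g,ν), (i,ν)}
  {g} × {ξ, ρ} = {(g,ξ), (g,ρ)}
  {g, h} × {ξ} = {(g,ξ), (h,ξ)}
  {g, i} × {ξ} = {(g,ξ), (i,ξ)}
  {g, h} × {ρ} = {(g,ρ), (h,ρ)}
  {g, i} × {ρ} = {(g,ρ), (i,ρ)}
  {h} × {ν, ξ} = {(h,ν), (h,ξ)}
  {h} × {ν, ρ} = {(h,ν), (h,ρ)}
  {h} × {ξ, ρ} = {(h,ξ), (h,ρ)}
  {g} × {ν, ξ, ρ} = {(g,ν), (g,ξ), (g,ρ)}
  {g, h, i} × {ν} = {(g,ν), (h,ν), (i,ν)}
  {g, h, i} × {ξ} = {(g,ξ), (h,ξ), (i,ξ)}
  {g, h, i} × {ρ} = {(g,ρ), (h,ρ), (i,ρ)}
  {h} × {ν, ξ, ρ} = {(h,ν), (h,ξ), (h,ρ)}
  {g, h} × {ν, ξ} = {(g,ν), (g,ξ), (h,ν), (h,ξ)}
  {g, i} × {ν, ξ} = {(g,ν), (g,ξ), (i,ν), (i,ξ)}
  {g, h} × {ν, ρ} = {(g,ν), (g,ρ), (h,ν), (h,ρ)}
  {g, i} × {ν, ρ} = {(g,ν), (g,ρ), (i,ν), (i,ρ)}
  {g, h} × {ξ, ρ} = {(g,ξ), (g,ρ), (h,ξ), (h,ρ)}
  {g, i} × {ξ, ρ} = {(g,ξ), (g,ρ), (i,ξ), (i,ρ)}
  {g, h} × {ν, ξ, ρ} = {(g,ν), (g,ξ), (g,ρ), (h,ν), (h,ξ), (h,ρ)}
  {g, i} × {ν, ξ, ρ} = {(g,ν), (g,ξ), (g,ρ), (i,ν), (i,ξ), (i,ρ)}
  {g, h, i} × {ν, ξ} = {(g,ν), (g,ξ), (h,ν), (h,ξ), (i,ν), (i,ξ)}
  {g, h, i} × {ν, ρ} = {(g,ν), (g,ρ), (h,ν), (h,ρ), (i,ν), (i,ρ)}
  {g, h, i} × {ξ, ρ} = {(g,ξ), (g,ρ), (h,ξ), (h,ρ), (i,ξ), (i,ρ)}
  {g, h, i} × {ν, ξ, ρ} = {(g,ν), (g,ξ), (g,ρ), (h,ν), (h,ξ), (h,ρ), (i,ν), (i,ξ), (i,ρ)}
These 36 distinct sets form the basis B.
Close under arbitrary unions to get τ_{X×Y}; counting gives |τ_{X×Y}| = 216.


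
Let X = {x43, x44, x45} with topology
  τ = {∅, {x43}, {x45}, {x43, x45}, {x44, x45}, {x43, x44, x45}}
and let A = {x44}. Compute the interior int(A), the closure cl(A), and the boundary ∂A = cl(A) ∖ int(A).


int(A) = ∅, cl(A) = {x44}, ∂A = {x44}.

Closed sets in (X, τ) are complements of opens:
  closed(X, τ) = {∅, {x43}, {x44}, {x43, x44}, {x44, x45}, {x43, x44, x45}}.
int(A) = ⋃ {U ∈ τ : U ⊆ A}. Opens contained in A: ∅.
Taking the union of these: int(A) = ∅.
cl(A) = ⋂ {C closed : A ⊆ C}. Closed sets containing A: {x44}, {x43, x44}, {x44, x45}, {x43, x44, x45}.
Intersecting these: cl(A) = {x44}.
∂A = cl(A) ∖ int(A) = {x44} ∖ ∅ = {x44}.


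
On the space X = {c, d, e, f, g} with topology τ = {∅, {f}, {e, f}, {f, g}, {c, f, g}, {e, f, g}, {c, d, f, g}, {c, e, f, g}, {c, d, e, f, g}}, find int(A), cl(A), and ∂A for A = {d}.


int(A) = ∅, cl(A) = {d}, ∂A = {d}.

Closed sets in (X, τ) are complements of opens:
  closed(X, τ) = {∅, {d}, {e}, {c, d}, {d, e}, {c, d, e}, {c, d, g}, {c, d, e, g}, {c, d, e, f, g}}.
int(A) = ⋃ {U ∈ τ : U ⊆ A}. Opens contained in A: ∅.
Taking the union of these: int(A) = ∅.
cl(A) = ⋂ {C closed : A ⊆ C}. Closed sets containing A: {d}, {c, d}, {d, e}, {c, d, e}, {c, d, g}, {c, d, e, g}, {c, d, e, f, g}.
Intersecting these: cl(A) = {d}.
∂A = cl(A) ∖ int(A) = {d} ∖ ∅ = {d}.


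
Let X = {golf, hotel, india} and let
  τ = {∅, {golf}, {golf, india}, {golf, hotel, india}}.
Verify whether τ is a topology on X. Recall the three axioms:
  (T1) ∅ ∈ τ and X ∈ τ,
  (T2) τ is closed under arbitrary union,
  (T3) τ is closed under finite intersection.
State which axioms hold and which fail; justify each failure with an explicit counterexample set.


τ IS a topology on X.

Axiom (T1): ∅ ∈ τ? Yes; X ∈ τ? Yes.
Axiom (T2/T3): check pairwise unions and intersections of members of τ.
All pairwise intersections and unions checked — each lies in τ. Therefore τ satisfies (T1), (T2), (T3): it IS a topology on X.


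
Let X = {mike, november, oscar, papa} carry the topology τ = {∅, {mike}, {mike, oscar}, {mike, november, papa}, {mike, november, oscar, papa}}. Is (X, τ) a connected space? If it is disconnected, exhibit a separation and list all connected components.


(X, τ) is connected.

Find clopen sets (U ∈ τ with X ∖ U ∈ τ):
  U = ∅, X ∖ U = {mike, november, oscar, papa} — both open, so U is clopen.
  U = {mike, november, oscar, papa}, X ∖ U = ∅ — both open, so U is clopen.
Only trivial clopens (∅ and X) exist, so (X, τ) is connected.
Compute connected components by grouping points that agree on all clopens:
  component: {mike, november, oscar, papa}


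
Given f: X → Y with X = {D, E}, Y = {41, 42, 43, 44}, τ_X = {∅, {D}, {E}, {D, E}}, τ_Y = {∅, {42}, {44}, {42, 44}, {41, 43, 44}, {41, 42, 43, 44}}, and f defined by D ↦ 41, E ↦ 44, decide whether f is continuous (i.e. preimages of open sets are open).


f IS continuous.

Compute f^{-1}(U) for each U ∈ τ_Y:
  U = ∅: f^{-1}(U) = ∅ ∈ τ_X ✓.
  U = {42}: f^{-1}(U) = ∅ ∈ τ_X ✓.
  U = {44}: f^{-1}(U) = {E} ∈ τ_X ✓.
  U = {42, 44}: f^{-1}(U) = {E} ∈ τ_X ✓.
  U = {41, 43, 44}: f^{-1}(U) = {D, E} ∈ τ_X ✓.
  U = {41, 42, 43, 44}: f^{-1}(U) = {D, E} ∈ τ_X ✓.
Every preimage lies in τ_X, so f IS continuous.


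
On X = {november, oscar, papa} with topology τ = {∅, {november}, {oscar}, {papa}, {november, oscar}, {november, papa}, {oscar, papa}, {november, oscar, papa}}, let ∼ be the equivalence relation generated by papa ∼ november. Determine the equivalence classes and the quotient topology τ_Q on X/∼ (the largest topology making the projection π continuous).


X/∼ = {[november=papa], [oscar]}; |τ_Q| = 4.

Equivalence classes: [november=papa], [oscar].
Quotient map π: X → X/∼ sends november ↦ [november=papa], oscar ↦ [oscar], papa ↦ [november=papa].
For each subset V ⊆ X/∼, compute π^{-1}(V) ⊆ X and check whether π^{-1}(V) ∈ τ. V is open in τ_Q iff π^{-1}(V) ∈ τ.
  V = {}: π^{-1}(V) = ∅ ∈ τ ✓.
  V = {[november=papa]}: π^{-1}(V) = {november, papa} ∈ τ ✓.
  V = {[oscar]}: π^{-1}(V) = {oscar} ∈ τ ✓.
  V = {[november=papa], [oscar]}: π^{-1}(V) = {november, oscar, papa} ∈ τ ✓.
Open sets in the quotient: τ_Q = {{}, {[november=papa]}, {[oscar]}, {[november=papa], [oscar]}} (4 elements).


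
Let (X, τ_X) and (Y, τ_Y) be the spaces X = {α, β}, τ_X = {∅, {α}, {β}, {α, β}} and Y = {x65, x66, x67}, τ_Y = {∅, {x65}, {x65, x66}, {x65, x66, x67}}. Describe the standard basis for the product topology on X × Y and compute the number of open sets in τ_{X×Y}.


Basis B = {∅ × ∅, {α} × {x65}, {β} × {x65}, {α} × {x65, x66}, {α, β} × {x65}, {β} × {x65, x66}, {α} × {x65, x66, x67}, {β} × {x65, x66, x67}, {α, β} × {x65, x66}, {α, β} × {x65, x66, x67}}; |τ_{X×Y}| = 16.

Enumerate products U × V with U ∈ τ_X, V ∈ τ_Y (deduplicated):
  ∅ × ∅ = {} (∅)
  {α} × {x65} = {(α,x65)}
  {β} × {x65} = {(β,x65)}
  {α} × {x65, x66} = {(α,x65), (α,x66)}
  {α, β} × {x65} = {(α,x65), (β,x65)}
  {β} × {x65, x66} = {(β,x65), (β,x66)}
  {α} × {x65, x66, x67} = {(α,x65), (α,x66), (α,x67)}
  {β} × {x65, x66, x67} = {(β,x65), (β,x66), (β,x67)}
  {α, β} × {x65, x66} = {(α,x65), (α,x66), (β,x65), (β,x66)}
  {α, β} × {x65, x66, x67} = {(α,x65), (α,x66), (α,x67), (β,x65), (β,x66), (β,x67)}
These 10 distinct sets form the basis B.
Close under arbitrary unions to get τ_{X×Y}; counting gives |τ_{X×Y}| = 16.


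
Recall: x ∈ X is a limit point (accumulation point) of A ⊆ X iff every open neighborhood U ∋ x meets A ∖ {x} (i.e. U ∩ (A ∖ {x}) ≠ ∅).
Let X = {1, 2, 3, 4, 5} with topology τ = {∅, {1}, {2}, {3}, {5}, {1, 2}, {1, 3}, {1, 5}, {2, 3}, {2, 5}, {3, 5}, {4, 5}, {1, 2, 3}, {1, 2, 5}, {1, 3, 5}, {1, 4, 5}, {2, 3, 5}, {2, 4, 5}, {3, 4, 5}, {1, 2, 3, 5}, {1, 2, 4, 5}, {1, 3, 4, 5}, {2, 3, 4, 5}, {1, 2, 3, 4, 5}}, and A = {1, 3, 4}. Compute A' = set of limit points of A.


A' = ∅

For each x ∈ X, list the open sets U ∈ τ with x ∈ U, then check whether U ∩ (A ∖ {x}) ≠ ∅ for every such U.
  x = 1: open {1} ∋ x has {1} ∩ (A ∖ {1}) = ∅, so x is NOT a limit point.
  x = 2: open {2} ∋ x has {2} ∩ (A ∖ {2}) = ∅, so x is NOT a limit point.
  x = 3: open {3} ∋ x has {3} ∩ (A ∖ {3}) = ∅, so x is NOT a limit point.
  x = 4: open {4, 5} ∋ x has {4, 5} ∩ (A ∖ {4}) = ∅, so x is NOT a limit point.
  x = 5: open {5} ∋ x has {5} ∩ (A ∖ {5}) = ∅, so x is NOT a limit point.
Collecting: A' = ∅.
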